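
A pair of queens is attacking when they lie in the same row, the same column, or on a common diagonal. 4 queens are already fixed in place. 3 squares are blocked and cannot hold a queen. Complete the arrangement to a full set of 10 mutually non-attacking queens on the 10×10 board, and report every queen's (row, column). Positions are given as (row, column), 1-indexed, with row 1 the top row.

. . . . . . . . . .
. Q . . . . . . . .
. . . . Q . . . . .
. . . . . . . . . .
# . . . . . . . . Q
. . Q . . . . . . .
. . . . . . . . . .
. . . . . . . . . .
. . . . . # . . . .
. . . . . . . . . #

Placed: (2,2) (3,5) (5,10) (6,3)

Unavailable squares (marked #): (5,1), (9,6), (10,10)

(1,4) (2,2) (3,5) (4,8) (5,10) (6,3) (7,6) (8,9) (9,7) (10,1)

Row 1: attacked by (2,2)→{1,2,3}; (3,5)→{3,5,7}; (5,10)→{6,10}; (6,3)→{3,8}. Safe: 4, 9. Place at column 4.
Row 4: attacked by (1,4)→{1,4,7}; (2,2)→{2,4}; (3,5)→{4,5,6}; (5,10)→{9,10}; (6,3)→{1,3,5}. Safe: 8. Place at column 8.
Row 7: attacked by (1,4)→{4,10}; (2,2)→{2,7}; (3,5)→{1,5,9}; (4,8)→{5,8}; (5,10)→{8,10}; (6,3)→{2,3,4}. Safe: 6. Place at column 6.
Row 8: attacked by (1,4)→{4}; (2,2)→{2,8}; (3,5)→{5,10}; (4,8)→{4,8}; (5,10)→{7,10}; (6,3)→{1,3,5}; (7,6)→{5,6,7}. Safe: 9. Place at column 9.
Row 9: attacked by (1,4)→{4}; (2,2)→{2,9}; (3,5)→{5}; (4,8)→{3,8}; (5,10)→{6,10}; (6,3)→{3,6}; (7,6)→{4,6,8}; (8,9)→{8,9,10}. Blocked: 6. Safe: 1, 7. Place at column 7.
Row 10: attacked by (1,4)→{4}; (2,2)→{2,10}; (3,5)→{5}; (4,8)→{2,8}; (5,10)→{5,10}; (6,3)→{3,7}; (7,6)→{3,6,9}; (8,9)→{7,9}; (9,7)→{6,7,8}. Blocked: 10. Safe: 1. Place at column 1.
Columns [4, 2, 5, 8, 10, 3, 6, 9, 7, 1], r−c [-3, 0, -2, -4, -5, 3, 1, -1, 2, 9], r+c [5, 4, 8, 12, 15, 9, 13, 17, 16, 11] are all distinct, so no two queens attack.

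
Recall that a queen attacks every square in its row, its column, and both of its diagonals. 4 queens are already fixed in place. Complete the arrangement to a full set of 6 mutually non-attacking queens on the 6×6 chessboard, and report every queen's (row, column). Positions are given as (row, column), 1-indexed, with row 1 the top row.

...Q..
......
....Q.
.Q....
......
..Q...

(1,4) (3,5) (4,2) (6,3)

(1,4) (2,1) (3,5) (4,2) (5,6) (6,3)

Row 2: attacked by (1,4)→{3,4,5}; (3,5)→{4,5,6}; (4,2)→{2,4}; (6,3)→{3}. Safe: 1. Place at column 1.
Row 5: attacked by (1,4)→{4}; (2,1)→{1,4}; (3,5)→{3,5}; (4,2)→{1,2,3}; (6,3)→{2,3,4}. Safe: 6. Place at column 6.
Columns [4, 1, 5, 2, 6, 3], r−c [-3, 1, -2, 2, -1, 3], r+c [5, 3, 8, 6, 11, 9] are all distinct, so no two queens attack.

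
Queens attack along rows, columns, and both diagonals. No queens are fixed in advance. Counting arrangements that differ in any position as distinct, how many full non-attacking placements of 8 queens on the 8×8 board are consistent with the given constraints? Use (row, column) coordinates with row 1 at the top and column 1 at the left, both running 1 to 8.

Branch on row 1: col 1 → 4; col 2 → 8; col 3 → 16; col 4 → 18; col 5 → 18; col 6 → 16; col 7 → 8; col 8 → 4.
Sum: 4 + 8 + 16 + 18 + 18 + 16 + 8 + 4 = 92.
(This is the classic 8-queens count.)

92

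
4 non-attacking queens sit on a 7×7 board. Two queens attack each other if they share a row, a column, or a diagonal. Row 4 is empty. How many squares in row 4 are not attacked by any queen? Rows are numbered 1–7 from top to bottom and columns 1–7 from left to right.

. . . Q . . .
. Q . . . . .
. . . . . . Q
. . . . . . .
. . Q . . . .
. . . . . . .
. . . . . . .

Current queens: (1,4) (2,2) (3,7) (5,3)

1

(1,4) attacks row 4 at column 4 and diagonals 1, 7.
(2,2) attacks row 4 at column 2 and diagonals 4.
(3,7) attacks row 4 at column 7 and diagonals 6.
(5,3) attacks row 4 at column 3 and diagonals 2, 4.
Attacked columns: {1, 2, 3, 4, 6, 7}. Safe: {5}.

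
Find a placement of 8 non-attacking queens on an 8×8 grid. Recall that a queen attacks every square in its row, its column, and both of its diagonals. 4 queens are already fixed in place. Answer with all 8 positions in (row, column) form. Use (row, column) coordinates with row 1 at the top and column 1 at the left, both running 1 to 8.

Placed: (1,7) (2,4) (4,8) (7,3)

(1,7) (2,4) (3,2) (4,8) (5,6) (6,1) (7,3) (8,5)

Row 3: attacked by (1,7)→{5,7}; (2,4)→{3,4,5}; (4,8)→{7,8}; (7,3)→{3,7}. Safe: 1, 2, 6. Place at column 2.
Row 5: attacked by (1,7)→{3,7}; (2,4)→{1,4,7}; (3,2)→{2,4}; (4,8)→{7,8}; (7,3)→{1,3,5}. Safe: 6. Place at column 6.
Row 6: attacked by (1,7)→{2,7}; (2,4)→{4,8}; (3,2)→{2,5}; (4,8)→{6,8}; (5,6)→{5,6,7}; (7,3)→{2,3,4}. Safe: 1. Place at column 1.
Row 8: attacked by (1,7)→{7}; (2,4)→{4}; (3,2)→{2,7}; (4,8)→{4,8}; (5,6)→{3,6}; (6,1)→{1,3}; (7,3)→{2,3,4}. Safe: 5. Place at column 5.
Columns [7, 4, 2, 8, 6, 1, 3, 5], r−c [-6, -2, 1, -4, -1, 5, 4, 3], r+c [8, 6, 5, 12, 11, 7, 10, 13] are all distinct, so no two queens attack.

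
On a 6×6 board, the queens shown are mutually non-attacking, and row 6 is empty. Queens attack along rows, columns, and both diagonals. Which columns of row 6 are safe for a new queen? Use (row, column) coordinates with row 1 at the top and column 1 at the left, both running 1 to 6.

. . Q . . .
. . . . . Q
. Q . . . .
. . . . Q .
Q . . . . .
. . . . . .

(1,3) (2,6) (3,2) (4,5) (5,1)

columns 4

(1,3) attacks row 6 at column 3.
(2,6) attacks row 6 at column 6 and diagonals 2.
(3,2) attacks row 6 at column 2 and diagonals 5.
(4,5) attacks row 6 at column 5 and diagonals 3.
(5,1) attacks row 6 at column 1 and diagonals 2.
Attacked columns: {1, 2, 3, 5, 6}. Safe: {4}.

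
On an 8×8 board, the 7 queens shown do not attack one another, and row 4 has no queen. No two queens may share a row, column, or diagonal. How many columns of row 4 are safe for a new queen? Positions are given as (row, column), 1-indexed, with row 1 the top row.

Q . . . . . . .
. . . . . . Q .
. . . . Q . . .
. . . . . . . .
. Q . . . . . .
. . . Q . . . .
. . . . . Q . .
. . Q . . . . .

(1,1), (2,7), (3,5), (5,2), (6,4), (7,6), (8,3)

(1,1) attacks row 4 at column 1 and diagonals 4.
(2,7) attacks row 4 at column 7 and diagonals 5.
(3,5) attacks row 4 at column 5 and diagonals 4, 6.
(5,2) attacks row 4 at column 2 and diagonals 1, 3.
(6,4) attacks row 4 at column 4 and diagonals 2, 6.
(7,6) attacks row 4 at column 6 and diagonals 3.
(8,3) attacks row 4 at column 3 and diagonals 7.
Attacked columns: {1, 2, 3, 4, 5, 6, 7}. Safe: {8}.

1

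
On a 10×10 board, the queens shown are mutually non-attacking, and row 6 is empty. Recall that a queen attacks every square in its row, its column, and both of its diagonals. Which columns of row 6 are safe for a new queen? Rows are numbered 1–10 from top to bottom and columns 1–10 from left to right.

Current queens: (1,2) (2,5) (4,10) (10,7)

(1,2) attacks row 6 at column 2 and diagonals 7.
(2,5) attacks row 6 at column 5 and diagonals 1, 9.
(4,10) attacks row 6 at column 10 and diagonals 8.
(10,7) attacks row 6 at column 7 and diagonals 3.
Attacked columns: {1, 2, 3, 5, 7, 8, 9, 10}. Safe: {4, 6}.

columns 4, 6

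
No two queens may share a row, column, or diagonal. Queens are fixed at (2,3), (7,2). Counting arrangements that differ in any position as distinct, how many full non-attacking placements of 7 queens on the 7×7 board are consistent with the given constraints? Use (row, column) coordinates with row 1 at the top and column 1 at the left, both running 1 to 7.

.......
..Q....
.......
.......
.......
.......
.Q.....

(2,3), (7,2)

3

Branch on row 1: col 1 → 0; col 5 → 0; col 6 → 3; col 7 → 0.
Sum: 0 + 0 + 3 + 0 = 3.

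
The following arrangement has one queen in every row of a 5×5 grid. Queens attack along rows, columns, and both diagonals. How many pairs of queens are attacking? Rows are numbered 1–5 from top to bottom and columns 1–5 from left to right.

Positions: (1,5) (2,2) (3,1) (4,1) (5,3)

Same column: (3,1)–(4,1) (column 1).
Same diagonal: (2,2)–(3,1) (|2−3| = |2−1| = 1); (3,1)–(5,3) (|3−5| = |1−3| = 2).
Total attacking pairs: 3.

3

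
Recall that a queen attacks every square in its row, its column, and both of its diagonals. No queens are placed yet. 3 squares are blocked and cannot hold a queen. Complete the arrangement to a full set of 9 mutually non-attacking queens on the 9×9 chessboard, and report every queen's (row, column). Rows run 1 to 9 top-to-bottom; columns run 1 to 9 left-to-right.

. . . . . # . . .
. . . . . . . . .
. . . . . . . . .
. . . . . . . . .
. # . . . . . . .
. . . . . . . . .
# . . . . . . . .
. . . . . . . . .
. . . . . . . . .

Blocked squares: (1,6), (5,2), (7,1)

(1,7) (2,9) (3,4) (4,2) (5,5) (6,8) (7,6) (8,1) (9,3)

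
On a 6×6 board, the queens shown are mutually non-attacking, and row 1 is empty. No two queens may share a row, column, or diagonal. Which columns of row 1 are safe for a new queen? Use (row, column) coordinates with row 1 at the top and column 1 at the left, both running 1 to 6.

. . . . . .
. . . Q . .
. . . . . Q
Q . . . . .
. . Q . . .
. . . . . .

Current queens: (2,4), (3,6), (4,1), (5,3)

(2,4) attacks row 1 at column 4 and diagonals 3, 5.
(3,6) attacks row 1 at column 6 and diagonals 4.
(4,1) attacks row 1 at column 1 and diagonals 4.
(5,3) attacks row 1 at column 3.
Attacked columns: {1, 3, 4, 5, 6}. Safe: {2}.

columns 2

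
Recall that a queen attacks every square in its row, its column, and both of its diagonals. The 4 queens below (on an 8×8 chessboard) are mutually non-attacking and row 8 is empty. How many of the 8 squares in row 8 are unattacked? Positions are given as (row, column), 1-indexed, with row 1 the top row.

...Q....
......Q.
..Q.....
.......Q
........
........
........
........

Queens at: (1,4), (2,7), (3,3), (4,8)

3

(1,4) attacks row 8 at column 4.
(2,7) attacks row 8 at column 7 and diagonals 1.
(3,3) attacks row 8 at column 3 and diagonals 8.
(4,8) attacks row 8 at column 8 and diagonals 4.
Attacked columns: {1, 3, 4, 7, 8}. Safe: {2, 5, 6}.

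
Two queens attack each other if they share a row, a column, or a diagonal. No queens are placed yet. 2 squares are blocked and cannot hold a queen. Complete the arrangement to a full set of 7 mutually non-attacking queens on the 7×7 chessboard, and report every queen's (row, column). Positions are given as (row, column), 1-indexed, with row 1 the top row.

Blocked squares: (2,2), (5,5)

(1,1) (2,5) (3,2) (4,6) (5,3) (6,7) (7,4)

Row 1: Safe: 1, 2, 3, 4, 5, 6, 7. Place at column 1.
Row 2: attacked by (1,1)→{1,2}. Blocked: 2. Safe: 3, 4, 5, 6, 7. Place at column 5.
Row 3: attacked by (1,1)→{1,3}; (2,5)→{4,5,6}. Safe: 2, 7. Place at column 2.
Row 4: attacked by (1,1)→{1,4}; (2,5)→{3,5,7}; (3,2)→{1,2,3}. Safe: 6. Place at column 6.
Row 5: attacked by (1,1)→{1,5}; (2,5)→{2,5}; (3,2)→{2,4}; (4,6)→{5,6,7}. Blocked: 5. Safe: 3. Place at column 3.
Row 6: attacked by (1,1)→{1,6}; (2,5)→{1,5}; (3,2)→{2,5}; (4,6)→{4,6}; (5,3)→{2,3,4}. Safe: 7. Place at column 7.
Row 7: attacked by (1,1)→{1,7}; (2,5)→{5}; (3,2)→{2,6}; (4,6)→{3,6}; (5,3)→{1,3,5}; (6,7)→{6,7}. Safe: 4. Place at column 4.
Columns [1, 5, 2, 6, 3, 7, 4], r−c [0, -3, 1, -2, 2, -1, 3], r+c [2, 7, 5, 10, 8, 13, 11] are all distinct, so no two queens attack.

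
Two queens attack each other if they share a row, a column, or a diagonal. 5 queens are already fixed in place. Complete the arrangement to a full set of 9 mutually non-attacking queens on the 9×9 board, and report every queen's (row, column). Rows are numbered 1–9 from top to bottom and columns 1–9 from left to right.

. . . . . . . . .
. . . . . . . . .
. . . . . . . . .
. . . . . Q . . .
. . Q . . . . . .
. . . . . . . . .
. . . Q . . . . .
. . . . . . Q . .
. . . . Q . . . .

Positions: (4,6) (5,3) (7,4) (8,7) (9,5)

(1,8) (2,2) (3,9) (4,6) (5,3) (6,1) (7,4) (8,7) (9,5)

Row 1: attacked by (4,6)→{3,6,9}; (5,3)→{3,7}; (7,4)→{4}; (8,7)→{7}; (9,5)→{5}. Safe: 1, 2, 8. Place at column 8.
Row 2: attacked by (1,8)→{7,8,9}; (4,6)→{4,6,8}; (5,3)→{3,6}; (7,4)→{4,9}; (8,7)→{1,7}; (9,5)→{5}. Safe: 2. Place at column 2.
Row 3: attacked by (1,8)→{6,8}; (2,2)→{1,2,3}; (4,6)→{5,6,7}; (5,3)→{1,3,5}; (7,4)→{4,8}; (8,7)→{2,7}; (9,5)→{5}. Safe: 9. Place at column 9.
Row 6: attacked by (1,8)→{3,8}; (2,2)→{2,6}; (3,9)→{6,9}; (4,6)→{4,6,8}; (5,3)→{2,3,4}; (7,4)→{3,4,5}; (8,7)→{5,7,9}; (9,5)→{2,5,8}. Safe: 1. Place at column 1.
Columns [8, 2, 9, 6, 3, 1, 4, 7, 5], r−c [-7, 0, -6, -2, 2, 5, 3, 1, 4], r+c [9, 4, 12, 10, 8, 7, 11, 15, 14] are all distinct, so no two queens attack.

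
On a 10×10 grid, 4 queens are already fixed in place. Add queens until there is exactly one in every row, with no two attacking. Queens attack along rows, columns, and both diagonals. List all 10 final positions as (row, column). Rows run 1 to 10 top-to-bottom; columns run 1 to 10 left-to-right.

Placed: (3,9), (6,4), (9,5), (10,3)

(1,8) (2,2) (3,9) (4,1) (5,6) (6,4) (7,10) (8,7) (9,5) (10,3)

Row 1: attacked by (3,9)→{7,9}; (6,4)→{4,9}; (9,5)→{5}; (10,3)→{3}. Safe: 1, 2, 6, 8, 10. Place at column 8.
Row 2: attacked by (1,8)→{7,8,9}; (3,9)→{8,9,10}; (6,4)→{4,8}; (9,5)→{5}; (10,3)→{3}. Safe: 1, 2, 6. Place at column 2.
Row 4: attacked by (1,8)→{5,8}; (2,2)→{2,4}; (3,9)→{8,9,10}; (6,4)→{2,4,6}; (9,5)→{5,10}; (10,3)→{3,9}. Safe: 1, 7. Place at column 1.
Row 5: attacked by (1,8)→{4,8}; (2,2)→{2,5}; (3,9)→{7,9}; (4,1)→{1,2}; (6,4)→{3,4,5}; (9,5)→{1,5,9}; (10,3)→{3,8}. Safe: 6, 10. Place at column 6.
Row 7: attacked by (1,8)→{2,8}; (2,2)→{2,7}; (3,9)→{5,9}; (4,1)→{1,4}; (5,6)→{4,6,8}; (6,4)→{3,4,5}; (9,5)→{3,5,7}; (10,3)→{3,6}. Safe: 10. Place at column 10.
Row 8: attacked by (1,8)→{1,8}; (2,2)→{2,8}; (3,9)→{4,9}; (4,1)→{1,5}; (5,6)→{3,6,9}; (6,4)→{2,4,6}; (7,10)→{9,10}; (9,5)→{4,5,6}; (10,3)→{1,3,5}. Safe: 7. Place at column 7.
Columns [8, 2, 9, 1, 6, 4, 10, 7, 5, 3], r−c [-7, 0, -6, 3, -1, 2, -3, 1, 4, 7], r+c [9, 4, 12, 5, 11, 10, 17, 15, 14, 13] are all distinct, so no two queens attack.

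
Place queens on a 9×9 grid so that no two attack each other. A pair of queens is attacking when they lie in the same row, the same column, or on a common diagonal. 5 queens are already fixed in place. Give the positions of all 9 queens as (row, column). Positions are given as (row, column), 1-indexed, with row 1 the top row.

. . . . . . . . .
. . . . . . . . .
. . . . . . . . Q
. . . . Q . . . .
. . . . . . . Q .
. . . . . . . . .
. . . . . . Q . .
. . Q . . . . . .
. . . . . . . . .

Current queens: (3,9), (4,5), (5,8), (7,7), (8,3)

(1,6) (2,4) (3,9) (4,5) (5,8) (6,2) (7,7) (8,3) (9,1)

Row 1: attacked by (3,9)→{7,9}; (4,5)→{2,5,8}; (5,8)→{4,8}; (7,7)→{1,7}; (8,3)→{3}. Safe: 6. Place at column 6.
Row 2: attacked by (1,6)→{5,6,7}; (3,9)→{8,9}; (4,5)→{3,5,7}; (5,8)→{5,8}; (7,7)→{2,7}; (8,3)→{3,9}. Safe: 1, 4. Place at column 4.
Row 6: attacked by (1,6)→{1,6}; (2,4)→{4,8}; (3,9)→{6,9}; (4,5)→{3,5,7}; (5,8)→{7,8,9}; (7,7)→{6,7,8}; (8,3)→{1,3,5}. Safe: 2. Place at column 2.
Row 9: attacked by (1,6)→{6}; (2,4)→{4}; (3,9)→{3,9}; (4,5)→{5}; (5,8)→{4,8}; (6,2)→{2,5}; (7,7)→{5,7,9}; (8,3)→{2,3,4}. Safe: 1. Place at column 1.
Columns [6, 4, 9, 5, 8, 2, 7, 3, 1], r−c [-5, -2, -6, -1, -3, 4, 0, 5, 8], r+c [7, 6, 12, 9, 13, 8, 14, 11, 10] are all distinct, so no two queens attack.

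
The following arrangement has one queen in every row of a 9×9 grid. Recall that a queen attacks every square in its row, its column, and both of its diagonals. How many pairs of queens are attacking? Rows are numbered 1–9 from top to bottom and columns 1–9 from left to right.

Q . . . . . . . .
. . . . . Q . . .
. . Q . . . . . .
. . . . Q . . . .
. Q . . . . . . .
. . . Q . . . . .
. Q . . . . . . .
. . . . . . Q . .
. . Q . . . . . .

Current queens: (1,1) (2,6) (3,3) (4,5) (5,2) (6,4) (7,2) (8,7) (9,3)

4

Same column: (3,3)–(9,3) (column 3); (5,2)–(7,2) (column 2).
Same diagonal: (1,1)–(3,3) (|1−3| = |1−3| = 2); (4,5)–(7,2) (|4−7| = |5−2| = 3).
Total attacking pairs: 4.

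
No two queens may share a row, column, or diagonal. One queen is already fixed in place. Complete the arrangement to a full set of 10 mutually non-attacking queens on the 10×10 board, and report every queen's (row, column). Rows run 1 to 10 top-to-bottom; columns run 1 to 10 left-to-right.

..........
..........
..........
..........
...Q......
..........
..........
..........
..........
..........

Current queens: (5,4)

(1,10) (2,8) (3,5) (4,2) (5,4) (6,1) (7,7) (8,9) (9,3) (10,6)

Row 1: attacked by (5,4)→{4,8}. Safe: 1, 2, 3, 5, 6, 7, 9, 10. Place at column 10.
Row 2: attacked by (1,10)→{9,10}; (5,4)→{1,4,7}. Safe: 2, 3, 5, 6, 8. Place at column 8.
Row 3: attacked by (1,10)→{8,10}; (2,8)→{7,8,9}; (5,4)→{2,4,6}. Safe: 1, 3, 5. Place at column 5.
Row 4: attacked by (1,10)→{7,10}; (2,8)→{6,8,10}; (3,5)→{4,5,6}; (5,4)→{3,4,5}. Safe: 1, 2, 9. Place at column 2.
Row 6: attacked by (1,10)→{5,10}; (2,8)→{4,8}; (3,5)→{2,5,8}; (4,2)→{2,4}; (5,4)→{3,4,5}. Safe: 1, 6, 7, 9. Place at column 1.
Row 7: attacked by (1,10)→{4,10}; (2,8)→{3,8}; (3,5)→{1,5,9}; (4,2)→{2,5}; (5,4)→{2,4,6}; (6,1)→{1,2}. Safe: 7. Place at column 7.
Row 8: attacked by (1,10)→{3,10}; (2,8)→{2,8}; (3,5)→{5,10}; (4,2)→{2,6}; (5,4)→{1,4,7}; (6,1)→{1,3}; (7,7)→{6,7,8}. Safe: 9. Place at column 9.
Row 9: attacked by (1,10)→{2,10}; (2,8)→{1,8}; (3,5)→{5}; (4,2)→{2,7}; (5,4)→{4,8}; (6,1)→{1,4}; (7,7)→{5,7,9}; (8,9)→{8,9,10}. Safe: 3, 6. Place at column 3.
Row 10: attacked by (1,10)→{1,10}; (2,8)→{8}; (3,5)→{5}; (4,2)→{2,8}; (5,4)→{4,9}; (6,1)→{1,5}; (7,7)→{4,7,10}; (8,9)→{7,9}; (9,3)→{2,3,4}. Safe: 6. Place at column 6.
Columns [10, 8, 5, 2, 4, 1, 7, 9, 3, 6], r−c [-9, -6, -2, 2, 1, 5, 0, -1, 6, 4], r+c [11, 10, 8, 6, 9, 7, 14, 17, 12, 16] are all distinct, so no two queens attack.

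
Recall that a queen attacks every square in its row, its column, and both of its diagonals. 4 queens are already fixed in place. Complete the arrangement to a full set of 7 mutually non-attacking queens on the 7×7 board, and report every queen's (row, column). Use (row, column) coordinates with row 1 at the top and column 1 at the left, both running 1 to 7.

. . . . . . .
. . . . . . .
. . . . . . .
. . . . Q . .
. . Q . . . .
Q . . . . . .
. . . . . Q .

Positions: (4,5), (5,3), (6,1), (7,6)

(1,4) (2,2) (3,7) (4,5) (5,3) (6,1) (7,6)

Row 1: attacked by (4,5)→{2,5}; (5,3)→{3,7}; (6,1)→{1,6}; (7,6)→{6}. Safe: 4. Place at column 4.
Row 2: attacked by (1,4)→{3,4,5}; (4,5)→{3,5,7}; (5,3)→{3,6}; (6,1)→{1,5}; (7,6)→{1,6}. Safe: 2. Place at column 2.
Row 3: attacked by (1,4)→{2,4,6}; (2,2)→{1,2,3}; (4,5)→{4,5,6}; (5,3)→{1,3,5}; (6,1)→{1,4}; (7,6)→{2,6}. Safe: 7. Place at column 7.
Columns [4, 2, 7, 5, 3, 1, 6], r−c [-3, 0, -4, -1, 2, 5, 1], r+c [5, 4, 10, 9, 8, 7, 13] are all distinct, so no two queens attack.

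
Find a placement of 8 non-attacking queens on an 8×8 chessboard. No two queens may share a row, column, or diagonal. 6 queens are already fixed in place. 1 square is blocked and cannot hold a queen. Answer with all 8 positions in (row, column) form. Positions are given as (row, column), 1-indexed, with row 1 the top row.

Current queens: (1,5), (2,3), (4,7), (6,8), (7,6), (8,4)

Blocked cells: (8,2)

(1,5) (2,3) (3,1) (4,7) (5,2) (6,8) (7,6) (8,4)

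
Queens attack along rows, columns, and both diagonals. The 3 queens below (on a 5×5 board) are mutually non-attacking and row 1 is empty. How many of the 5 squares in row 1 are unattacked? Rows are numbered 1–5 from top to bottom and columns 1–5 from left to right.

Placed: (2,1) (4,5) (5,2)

2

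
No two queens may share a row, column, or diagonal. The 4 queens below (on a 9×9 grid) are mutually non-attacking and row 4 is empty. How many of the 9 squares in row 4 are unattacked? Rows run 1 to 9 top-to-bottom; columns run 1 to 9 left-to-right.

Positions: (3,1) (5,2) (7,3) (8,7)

4

(3,1) attacks row 4 at column 1 and diagonals 2.
(5,2) attacks row 4 at column 2 and diagonals 1, 3.
(7,3) attacks row 4 at column 3 and diagonals 6.
(8,7) attacks row 4 at column 7 and diagonals 3.
Attacked columns: {1, 2, 3, 6, 7}. Safe: {4, 5, 8, 9}.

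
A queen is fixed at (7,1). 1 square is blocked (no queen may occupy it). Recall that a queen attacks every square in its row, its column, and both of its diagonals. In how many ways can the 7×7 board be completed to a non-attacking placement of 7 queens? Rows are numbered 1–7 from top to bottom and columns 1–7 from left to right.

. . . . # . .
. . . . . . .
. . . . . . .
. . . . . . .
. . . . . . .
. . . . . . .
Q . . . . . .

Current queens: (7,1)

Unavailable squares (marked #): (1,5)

Branch on row 1: col 2 → 0; col 3 → 1; col 4 → 1; col 6 → 1.
Sum: 0 + 1 + 1 + 1 = 3.

3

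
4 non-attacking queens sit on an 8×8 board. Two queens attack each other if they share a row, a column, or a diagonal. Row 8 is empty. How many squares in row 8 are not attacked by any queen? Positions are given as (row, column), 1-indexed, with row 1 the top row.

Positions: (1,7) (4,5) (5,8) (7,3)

1

(1,7) attacks row 8 at column 7.
(4,5) attacks row 8 at column 5 and diagonals 1.
(5,8) attacks row 8 at column 8 and diagonals 5.
(7,3) attacks row 8 at column 3 and diagonals 2, 4.
Attacked columns: {1, 2, 3, 4, 5, 7, 8}. Safe: {6}.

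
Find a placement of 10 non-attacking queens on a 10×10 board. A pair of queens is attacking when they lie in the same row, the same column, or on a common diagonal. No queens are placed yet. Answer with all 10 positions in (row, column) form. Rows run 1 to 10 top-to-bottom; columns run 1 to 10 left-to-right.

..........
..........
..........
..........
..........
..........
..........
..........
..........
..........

Row 1: Safe: 1, 2, 3, 4, 5, 6, 7, 8, 9, 10. Place at column 8.
Row 2: attacked by (1,8)→{7,8,9}. Safe: 1, 2, 3, 4, 5, 6, 10. Place at column 2.
Row 3: attacked by (1,8)→{6,8,10}; (2,2)→{1,2,3}. Safe: 4, 5, 7, 9. Place at column 5.
Row 4: attacked by (1,8)→{5,8}; (2,2)→{2,4}; (3,5)→{4,5,6}. Safe: 1, 3, 7, 9, 10. Place at column 1.
Row 5: attacked by (1,8)→{4,8}; (2,2)→{2,5}; (3,5)→{3,5,7}; (4,1)→{1,2}. Safe: 6, 9, 10. Place at column 9.
Row 6: attacked by (1,8)→{3,8}; (2,2)→{2,6}; (3,5)→{2,5,8}; (4,1)→{1,3}; (5,9)→{8,9,10}. Safe: 4, 7. Place at column 4.
Row 7: attacked by (1,8)→{2,8}; (2,2)→{2,7}; (3,5)→{1,5,9}; (4,1)→{1,4}; (5,9)→{7,9}; (6,4)→{3,4,5}. Safe: 6, 10. Place at column 10.
Row 8: attacked by (1,8)→{1,8}; (2,2)→{2,8}; (3,5)→{5,10}; (4,1)→{1,5}; (5,9)→{6,9}; (6,4)→{2,4,6}; (7,10)→{9,10}. Safe: 3, 7. Place at column 7.
Row 9: attacked by (1,8)→{8}; (2,2)→{2,9}; (3,5)→{5}; (4,1)→{1,6}; (5,9)→{5,9}; (6,4)→{1,4,7}; (7,10)→{8,10}; (8,7)→{6,7,8}. Safe: 3. Place at column 3.
Row 10: attacked by (1,8)→{8}; (2,2)→{2,10}; (3,5)→{5}; (4,1)→{1,7}; (5,9)→{4,9}; (6,4)→{4,8}; (7,10)→{7,10}; (8,7)→{5,7,9}; (9,3)→{2,3,4}. Safe: 6. Place at column 6.
Columns [8, 2, 5, 1, 9, 4, 10, 7, 3, 6], r−c [-7, 0, -2, 3, -4, 2, -3, 1, 6, 4], r+c [9, 4, 8, 5, 14, 10, 17, 15, 12, 16] are all distinct, so no two queens attack.

(1,8) (2,2) (3,5) (4,1) (5,9) (6,4) (7,10) (8,7) (9,3) (10,6)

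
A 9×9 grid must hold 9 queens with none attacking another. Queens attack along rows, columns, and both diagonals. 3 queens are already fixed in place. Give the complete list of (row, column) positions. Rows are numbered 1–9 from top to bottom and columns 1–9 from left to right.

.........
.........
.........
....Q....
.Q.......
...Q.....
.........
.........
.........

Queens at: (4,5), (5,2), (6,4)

Row 1: attacked by (4,5)→{2,5,8}; (5,2)→{2,6}; (6,4)→{4,9}. Safe: 1, 3, 7. Place at column 1.
Row 2: attacked by (1,1)→{1,2}; (4,5)→{3,5,7}; (5,2)→{2,5}; (6,4)→{4,8}. Safe: 6, 9. Place at column 6.
Row 3: attacked by (1,1)→{1,3}; (2,6)→{5,6,7}; (4,5)→{4,5,6}; (5,2)→{2,4}; (6,4)→{1,4,7}. Safe: 8, 9. Place at column 8.
Row 7: attacked by (1,1)→{1,7}; (2,6)→{1,6}; (3,8)→{4,8}; (4,5)→{2,5,8}; (5,2)→{2,4}; (6,4)→{3,4,5}. Safe: 9. Place at column 9.
Row 8: attacked by (1,1)→{1,8}; (2,6)→{6}; (3,8)→{3,8}; (4,5)→{1,5,9}; (5,2)→{2,5}; (6,4)→{2,4,6}; (7,9)→{8,9}. Safe: 7. Place at column 7.
Row 9: attacked by (1,1)→{1,9}; (2,6)→{6}; (3,8)→{2,8}; (4,5)→{5}; (5,2)→{2,6}; (6,4)→{1,4,7}; (7,9)→{7,9}; (8,7)→{6,7,8}. Safe: 3. Place at column 3.
Columns [1, 6, 8, 5, 2, 4, 9, 7, 3], r−c [0, -4, -5, -1, 3, 2, -2, 1, 6], r+c [2, 8, 11, 9, 7, 10, 16, 15, 12] are all distinct, so no two queens attack.

(1,1) (2,6) (3,8) (4,5) (5,2) (6,4) (7,9) (8,7) (9,3)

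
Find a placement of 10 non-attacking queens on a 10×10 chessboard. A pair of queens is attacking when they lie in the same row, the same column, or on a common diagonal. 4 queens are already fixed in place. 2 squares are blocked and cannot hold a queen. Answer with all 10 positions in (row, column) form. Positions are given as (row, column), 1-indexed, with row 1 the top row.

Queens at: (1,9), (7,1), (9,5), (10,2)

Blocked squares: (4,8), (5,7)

(1,9) (2,4) (3,6) (4,3) (5,10) (6,7) (7,1) (8,8) (9,5) (10,2)

Row 2: attacked by (1,9)→{8,9,10}; (7,1)→{1,6}; (9,5)→{5}; (10,2)→{2,10}. Safe: 3, 4, 7. Place at column 4.
Row 3: attacked by (1,9)→{7,9}; (2,4)→{3,4,5}; (7,1)→{1,5}; (9,5)→{5}; (10,2)→{2,9}. Safe: 6, 8, 10. Place at column 6.
Row 4: attacked by (1,9)→{6,9}; (2,4)→{2,4,6}; (3,6)→{5,6,7}; (7,1)→{1,4}; (9,5)→{5,10}; (10,2)→{2,8}. Blocked: 8. Safe: 3. Place at column 3.
Row 5: attacked by (1,9)→{5,9}; (2,4)→{1,4,7}; (3,6)→{4,6,8}; (4,3)→{2,3,4}; (7,1)→{1,3}; (9,5)→{1,5,9}; (10,2)→{2,7}. Blocked: 7. Safe: 10. Place at column 10.
Row 6: attacked by (1,9)→{4,9}; (2,4)→{4,8}; (3,6)→{3,6,9}; (4,3)→{1,3,5}; (5,10)→{9,10}; (7,1)→{1,2}; (9,5)→{2,5,8}; (10,2)→{2,6}. Safe: 7. Place at column 7.
Row 8: attacked by (1,9)→{2,9}; (2,4)→{4,10}; (3,6)→{1,6}; (4,3)→{3,7}; (5,10)→{7,10}; (6,7)→{5,7,9}; (7,1)→{1,2}; (9,5)→{4,5,6}; (10,2)→{2,4}. Safe: 8. Place at column 8.
Columns [9, 4, 6, 3, 10, 7, 1, 8, 5, 2], r−c [-8, -2, -3, 1, -5, -1, 6, 0, 4, 8], r+c [10, 6, 9, 7, 15, 13, 8, 16, 14, 12] are all distinct, so no two queens attack.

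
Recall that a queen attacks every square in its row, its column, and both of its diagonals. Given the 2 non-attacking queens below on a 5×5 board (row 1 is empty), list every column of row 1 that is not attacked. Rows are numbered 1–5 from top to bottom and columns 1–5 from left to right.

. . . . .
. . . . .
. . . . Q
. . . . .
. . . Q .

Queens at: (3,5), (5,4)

(3,5) attacks row 1 at column 5 and diagonals 3.
(5,4) attacks row 1 at column 4.
Attacked columns: {3, 4, 5}. Safe: {1, 2}.

columns 1, 2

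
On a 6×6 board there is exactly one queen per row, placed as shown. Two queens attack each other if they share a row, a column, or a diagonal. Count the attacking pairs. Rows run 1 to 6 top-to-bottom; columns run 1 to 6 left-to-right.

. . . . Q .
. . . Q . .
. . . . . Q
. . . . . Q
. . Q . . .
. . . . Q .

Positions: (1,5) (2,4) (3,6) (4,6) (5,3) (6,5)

4

Same column: (1,5)–(6,5) (column 5); (3,6)–(4,6) (column 6).
Same diagonal: (1,5)–(2,4) (|1−2| = |5−4| = 1); (2,4)–(4,6) (|2−4| = |4−6| = 2).
Total attacking pairs: 4.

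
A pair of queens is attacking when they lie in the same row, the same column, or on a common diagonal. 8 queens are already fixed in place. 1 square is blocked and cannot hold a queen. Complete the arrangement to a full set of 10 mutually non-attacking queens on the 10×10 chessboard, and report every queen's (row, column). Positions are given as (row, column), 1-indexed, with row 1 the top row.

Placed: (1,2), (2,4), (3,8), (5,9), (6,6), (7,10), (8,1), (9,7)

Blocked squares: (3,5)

Row 4: attacked by (1,2)→{2,5}; (2,4)→{2,4,6}; (3,8)→{7,8,9}; (5,9)→{8,9,10}; (6,6)→{4,6,8}; (7,10)→{7,10}; (8,1)→{1,5}; (9,7)→{2,7}. Safe: 3. Place at column 3.
Row 10: attacked by (1,2)→{2}; (2,4)→{4}; (3,8)→{1,8}; (4,3)→{3,9}; (5,9)→{4,9}; (6,6)→{2,6,10}; (7,10)→{7,10}; (8,1)→{1,3}; (9,7)→{6,7,8}. Safe: 5. Place at column 5.
Columns [2, 4, 8, 3, 9, 6, 10, 1, 7, 5], r−c [-1, -2, -5, 1, -4, 0, -3, 7, 2, 5], r+c [3, 6, 11, 7, 14, 12, 17, 9, 16, 15] are all distinct, so no two queens attack.

(1,2) (2,4) (3,8) (4,3) (5,9) (6,6) (7,10) (8,1) (9,7) (10,5)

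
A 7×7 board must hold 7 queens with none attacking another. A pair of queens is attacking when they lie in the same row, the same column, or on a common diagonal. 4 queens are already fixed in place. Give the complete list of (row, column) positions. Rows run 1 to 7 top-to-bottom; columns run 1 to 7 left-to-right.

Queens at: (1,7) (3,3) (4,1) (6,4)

(1,7) (2,5) (3,3) (4,1) (5,6) (6,4) (7,2)

Row 2: attacked by (1,7)→{6,7}; (3,3)→{2,3,4}; (4,1)→{1,3}; (6,4)→{4}. Safe: 5. Place at column 5.
Row 5: attacked by (1,7)→{3,7}; (2,5)→{2,5}; (3,3)→{1,3,5}; (4,1)→{1,2}; (6,4)→{3,4,5}. Safe: 6. Place at column 6.
Row 7: attacked by (1,7)→{1,7}; (2,5)→{5}; (3,3)→{3,7}; (4,1)→{1,4}; (5,6)→{4,6}; (6,4)→{3,4,5}. Safe: 2. Place at column 2.
Columns [7, 5, 3, 1, 6, 4, 2], r−c [-6, -3, 0, 3, -1, 2, 5], r+c [8, 7, 6, 5, 11, 10, 9] are all distinct, so no two queens attack.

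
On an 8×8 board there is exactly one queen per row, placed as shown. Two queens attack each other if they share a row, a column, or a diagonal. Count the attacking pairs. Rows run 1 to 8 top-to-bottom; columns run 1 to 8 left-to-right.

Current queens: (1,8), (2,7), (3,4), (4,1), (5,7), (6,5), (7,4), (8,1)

Same column: (2,7)–(5,7) (column 7); (3,4)–(7,4) (column 4); (4,1)–(8,1) (column 1).
Same diagonal: (1,8)–(2,7) (|1−2| = |8−7| = 1); (1,8)–(8,1) (|1−8| = |8−1| = 7); (2,7)–(8,1) (|2−8| = |7−1| = 6); (4,1)–(7,4) (|4−7| = |1−4| = 3); (6,5)–(7,4) (|6−7| = |5−4| = 1).
Total attacking pairs: 8.

8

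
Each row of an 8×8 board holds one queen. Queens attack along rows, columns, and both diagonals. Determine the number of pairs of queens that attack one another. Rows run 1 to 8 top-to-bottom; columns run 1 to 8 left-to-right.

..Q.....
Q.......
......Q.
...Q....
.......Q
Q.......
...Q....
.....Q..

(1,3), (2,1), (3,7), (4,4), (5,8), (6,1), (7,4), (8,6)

Same column: (2,1)–(6,1) (column 1); (4,4)–(7,4) (column 4).
Total attacking pairs: 2.

2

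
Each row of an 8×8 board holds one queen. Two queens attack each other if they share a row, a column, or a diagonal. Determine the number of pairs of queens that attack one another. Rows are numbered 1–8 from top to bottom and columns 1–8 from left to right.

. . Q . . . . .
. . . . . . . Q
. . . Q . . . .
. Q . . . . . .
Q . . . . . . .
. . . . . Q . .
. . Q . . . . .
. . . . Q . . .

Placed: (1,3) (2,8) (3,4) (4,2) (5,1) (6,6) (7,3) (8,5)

Same column: (1,3)–(7,3) (column 3).
Same diagonal: (2,8)–(7,3) (|2−7| = |8−3| = 5); (4,2)–(5,1) (|4−5| = |2−1| = 1); (5,1)–(7,3) (|5−7| = |1−3| = 2).
Total attacking pairs: 4.

4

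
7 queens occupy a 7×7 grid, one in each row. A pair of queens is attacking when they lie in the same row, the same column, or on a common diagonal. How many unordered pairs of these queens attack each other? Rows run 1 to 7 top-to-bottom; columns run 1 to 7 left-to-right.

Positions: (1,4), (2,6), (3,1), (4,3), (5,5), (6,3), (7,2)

2

Same column: (4,3)–(6,3) (column 3).
Same diagonal: (6,3)–(7,2) (|6−7| = |3−2| = 1).
Total attacking pairs: 2.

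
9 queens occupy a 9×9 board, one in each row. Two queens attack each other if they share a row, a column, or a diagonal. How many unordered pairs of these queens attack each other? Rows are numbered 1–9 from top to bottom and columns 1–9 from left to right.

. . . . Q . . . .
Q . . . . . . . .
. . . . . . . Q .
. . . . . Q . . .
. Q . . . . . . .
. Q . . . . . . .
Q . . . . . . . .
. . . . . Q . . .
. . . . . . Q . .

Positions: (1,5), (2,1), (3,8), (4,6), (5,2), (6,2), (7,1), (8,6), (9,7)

Same column: (2,1)–(7,1) (column 1); (4,6)–(8,6) (column 6); (5,2)–(6,2) (column 2).
Same diagonal: (6,2)–(7,1) (|6−7| = |2−1| = 1); (8,6)–(9,7) (|8−9| = |6−7| = 1).
Total attacking pairs: 5.

5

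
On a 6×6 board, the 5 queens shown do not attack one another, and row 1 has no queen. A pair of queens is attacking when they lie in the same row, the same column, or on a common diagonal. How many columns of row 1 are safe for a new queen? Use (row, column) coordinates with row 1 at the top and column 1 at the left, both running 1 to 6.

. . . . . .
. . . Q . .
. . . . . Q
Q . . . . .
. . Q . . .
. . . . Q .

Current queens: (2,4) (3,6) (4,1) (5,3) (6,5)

(2,4) attacks row 1 at column 4 and diagonals 3, 5.
(3,6) attacks row 1 at column 6 and diagonals 4.
(4,1) attacks row 1 at column 1 and diagonals 4.
(5,3) attacks row 1 at column 3.
(6,5) attacks row 1 at column 5.
Attacked columns: {1, 3, 4, 5, 6}. Safe: {2}.

1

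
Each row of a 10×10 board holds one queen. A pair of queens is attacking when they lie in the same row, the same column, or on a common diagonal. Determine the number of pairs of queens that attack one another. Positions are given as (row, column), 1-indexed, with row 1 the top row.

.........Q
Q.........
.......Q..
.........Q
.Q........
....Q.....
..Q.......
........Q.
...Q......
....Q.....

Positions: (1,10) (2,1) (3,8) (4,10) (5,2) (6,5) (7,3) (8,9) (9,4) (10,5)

7

Same column: (1,10)–(4,10) (column 10); (6,5)–(10,5) (column 5).
Same diagonal: (1,10)–(3,8) (|1−3| = |10−8| = 2); (1,10)–(6,5) (|1−6| = |10−5| = 5); (2,1)–(6,5) (|2−6| = |1−5| = 4); (3,8)–(6,5) (|3−6| = |8−5| = 3); (9,4)–(10,5) (|9−10| = |4−5| = 1).
Total attacking pairs: 7.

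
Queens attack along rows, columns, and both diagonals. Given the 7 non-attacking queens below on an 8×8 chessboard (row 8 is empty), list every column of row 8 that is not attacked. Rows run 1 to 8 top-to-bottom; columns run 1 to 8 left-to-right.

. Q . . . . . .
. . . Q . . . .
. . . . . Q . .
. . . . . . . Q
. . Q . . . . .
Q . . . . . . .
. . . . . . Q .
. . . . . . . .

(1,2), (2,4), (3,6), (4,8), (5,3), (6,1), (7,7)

columns 5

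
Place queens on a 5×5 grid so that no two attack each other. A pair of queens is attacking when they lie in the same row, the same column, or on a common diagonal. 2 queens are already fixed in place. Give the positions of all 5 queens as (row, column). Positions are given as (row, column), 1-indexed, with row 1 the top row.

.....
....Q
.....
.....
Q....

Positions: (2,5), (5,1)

(1,3) (2,5) (3,2) (4,4) (5,1)

Row 1: attacked by (2,5)→{4,5}; (5,1)→{1,5}. Safe: 2, 3. Place at column 3.
Row 3: attacked by (1,3)→{1,3,5}; (2,5)→{4,5}; (5,1)→{1,3}. Safe: 2. Place at column 2.
Row 4: attacked by (1,3)→{3}; (2,5)→{3,5}; (3,2)→{1,2,3}; (5,1)→{1,2}. Safe: 4. Place at column 4.
Columns [3, 5, 2, 4, 1], r−c [-2, -3, 1, 0, 4], r+c [4, 7, 5, 8, 6] are all distinct, so no two queens attack.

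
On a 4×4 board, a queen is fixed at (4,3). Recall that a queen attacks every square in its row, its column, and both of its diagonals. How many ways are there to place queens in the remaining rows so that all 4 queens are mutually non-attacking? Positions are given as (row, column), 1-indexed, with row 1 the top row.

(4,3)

Branch on row 1: col 1 → 0; col 2 → 1; col 4 → 0.
Sum: 0 + 1 + 0 = 1.

1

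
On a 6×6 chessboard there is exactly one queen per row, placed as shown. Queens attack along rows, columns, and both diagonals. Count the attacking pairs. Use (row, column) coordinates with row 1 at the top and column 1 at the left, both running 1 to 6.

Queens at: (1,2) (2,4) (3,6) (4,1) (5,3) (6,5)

All columns are distinct and no two queens satisfy |Δrow| = |Δcol|, so no pair attacks.

0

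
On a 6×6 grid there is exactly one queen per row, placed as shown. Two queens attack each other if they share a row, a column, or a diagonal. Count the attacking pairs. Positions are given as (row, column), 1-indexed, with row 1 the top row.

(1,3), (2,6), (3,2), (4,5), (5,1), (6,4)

0

All columns are distinct and no two queens satisfy |Δrow| = |Δcol|, so no pair attacks.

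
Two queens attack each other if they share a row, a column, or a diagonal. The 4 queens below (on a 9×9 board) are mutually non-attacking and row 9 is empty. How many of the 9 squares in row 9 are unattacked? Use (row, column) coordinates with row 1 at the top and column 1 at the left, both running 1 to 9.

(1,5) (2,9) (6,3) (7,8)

3

(1,5) attacks row 9 at column 5.
(2,9) attacks row 9 at column 9 and diagonals 2.
(6,3) attacks row 9 at column 3 and diagonals 6.
(7,8) attacks row 9 at column 8 and diagonals 6.
Attacked columns: {2, 3, 5, 6, 8, 9}. Safe: {1, 4, 7}.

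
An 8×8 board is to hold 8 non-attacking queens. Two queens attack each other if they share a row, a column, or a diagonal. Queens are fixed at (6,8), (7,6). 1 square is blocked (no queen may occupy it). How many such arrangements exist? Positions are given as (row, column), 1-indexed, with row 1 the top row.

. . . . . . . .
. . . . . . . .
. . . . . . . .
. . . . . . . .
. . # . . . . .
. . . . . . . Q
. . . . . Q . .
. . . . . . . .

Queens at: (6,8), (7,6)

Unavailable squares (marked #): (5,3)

4

Branch on row 1: col 1 → 0; col 2 → 1; col 4 → 1; col 5 → 2; col 7 → 0.
Sum: 0 + 1 + 1 + 2 + 0 = 4.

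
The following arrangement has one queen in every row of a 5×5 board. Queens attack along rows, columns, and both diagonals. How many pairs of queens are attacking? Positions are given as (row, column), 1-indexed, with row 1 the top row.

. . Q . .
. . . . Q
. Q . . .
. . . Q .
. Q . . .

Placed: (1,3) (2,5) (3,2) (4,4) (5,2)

2

Same column: (3,2)–(5,2) (column 2).
Same diagonal: (2,5)–(5,2) (|2−5| = |5−2| = 3).
Total attacking pairs: 2.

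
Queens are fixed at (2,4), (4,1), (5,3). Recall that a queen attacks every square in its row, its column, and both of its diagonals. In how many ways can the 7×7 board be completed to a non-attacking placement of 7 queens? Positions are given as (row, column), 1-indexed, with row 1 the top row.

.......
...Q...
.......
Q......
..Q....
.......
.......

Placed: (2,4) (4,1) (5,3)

Branch on row 1: col 2 → 1; col 6 → 1.
Sum: 1 + 1 = 2.

2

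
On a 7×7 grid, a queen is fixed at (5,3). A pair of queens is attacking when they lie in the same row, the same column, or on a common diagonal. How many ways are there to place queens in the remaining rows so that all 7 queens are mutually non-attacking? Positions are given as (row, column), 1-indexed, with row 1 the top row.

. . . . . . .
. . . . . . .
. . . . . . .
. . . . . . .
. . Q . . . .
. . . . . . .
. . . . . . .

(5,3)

Branch on row 1: col 1 → 1; col 2 → 1; col 4 → 1; col 5 → 2; col 6 → 1.
Sum: 1 + 1 + 1 + 2 + 1 = 6.

6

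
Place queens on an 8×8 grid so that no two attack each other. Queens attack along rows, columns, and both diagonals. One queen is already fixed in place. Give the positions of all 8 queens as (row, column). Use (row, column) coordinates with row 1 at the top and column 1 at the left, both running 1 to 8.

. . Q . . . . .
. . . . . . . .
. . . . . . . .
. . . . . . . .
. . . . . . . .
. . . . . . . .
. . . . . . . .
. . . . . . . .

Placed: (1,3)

(1,3) (2,6) (3,4) (4,1) (5,8) (6,5) (7,7) (8,2)

Row 2: attacked by (1,3)→{2,3,4}. Safe: 1, 5, 6, 7, 8. Place at column 6.
Row 3: attacked by (1,3)→{1,3,5}; (2,6)→{5,6,7}. Safe: 2, 4, 8. Place at column 4.
Row 4: attacked by (1,3)→{3,6}; (2,6)→{4,6,8}; (3,4)→{3,4,5}. Safe: 1, 2, 7. Place at column 1.
Row 5: attacked by (1,3)→{3,7}; (2,6)→{3,6}; (3,4)→{2,4,6}; (4,1)→{1,2}. Safe: 5, 8. Place at column 8.
Row 6: attacked by (1,3)→{3,8}; (2,6)→{2,6}; (3,4)→{1,4,7}; (4,1)→{1,3}; (5,8)→{7,8}. Safe: 5. Place at column 5.
Row 7: attacked by (1,3)→{3}; (2,6)→{1,6}; (3,4)→{4,8}; (4,1)→{1,4}; (5,8)→{6,8}; (6,5)→{4,5,6}. Safe: 2, 7. Place at column 7.
Row 8: attacked by (1,3)→{3}; (2,6)→{6}; (3,4)→{4}; (4,1)→{1,5}; (5,8)→{5,8}; (6,5)→{3,5,7}; (7,7)→{6,7,8}. Safe: 2. Place at column 2.
Columns [3, 6, 4, 1, 8, 5, 7, 2], r−c [-2, -4, -1, 3, -3, 1, 0, 6], r+c [4, 8, 7, 5, 13, 11, 14, 10] are all distinct, so no two queens attack.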